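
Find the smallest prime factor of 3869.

53

3869 is odd.
Digit sum 26, not divisible by 3.
Ends in 9: not divisible by 5.
7: 3869 = 7·552 + 5
11: 3869 = 11·351 + 8
13: 3869 = 13·297 + 8
17: 3869 = 17·227 + 10
19: 3869 = 19·203 + 12
23: 3869 = 23·168 + 5
29: 3869 = 29·133 + 12
31: 3869 = 31·124 + 25
37: 3869 = 37·104 + 21
41: 3869 = 41·94 + 15
43: 3869 = 43·89 + 42
47: 3869 = 47·82 + 15
53: 3869 = 53·73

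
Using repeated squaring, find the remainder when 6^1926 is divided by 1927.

6^1 ≡ 6 (mod 1927)
6^2 ≡ 6^2 = 36 ≡ 36 (mod 1927)
6^4 ≡ 36^2 = 1296 ≡ 1296 (mod 1927)
6^8 ≡ 1296^2 = 1679616 ≡ 1199 (mod 1927)
6^16 ≡ 1199^2 = 1437601 ≡ 59 (mod 1927)
6^32 ≡ 59^2 = 3481 ≡ 1554 (mod 1927)
6^64 ≡ 1554^2 = 2414916 ≡ 385 (mod 1927)
6^128 ≡ 385^2 = 148225 ≡ 1773 (mod 1927)
6^256 ≡ 1773^2 = 3143529 ≡ 592 (mod 1927)
6^512 ≡ 592^2 = 350464 ≡ 1677 (mod 1927)
6^1024 ≡ 1677^2 = 2812329 ≡ 836 (mod 1927)
1926 = 1024 + 512 + 256 + 128 + 4 + 2 in binary powers of 2.
So 6^1926 ≡ 836 · 1677 · 592 · 1773 · 1296 · 36 ≡ 777 (mod 1927).
Since 777 ≠ 1, base 6 is a Fermat witness: 1927 is composite.

777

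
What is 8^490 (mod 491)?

8^1 ≡ 8 (mod 491)
8^2 ≡ 8^2 = 64 ≡ 64 (mod 491)
8^4 ≡ 64^2 = 4096 ≡ 168 (mod 491)
8^8 ≡ 168^2 = 28224 ≡ 237 (mod 491)
8^16 ≡ 237^2 = 56169 ≡ 195 (mod 491)
8^32 ≡ 195^2 = 38025 ≡ 218 (mod 491)
8^64 ≡ 218^2 = 47524 ≡ 388 (mod 491)
8^128 ≡ 388^2 = 150544 ≡ 298 (mod 491)
8^256 ≡ 298^2 = 88804 ≡ 424 (mod 491)
490 = 256 + 128 + 64 + 32 + 8 + 2 in binary powers of 2.
So 8^490 ≡ 424 · 298 · 388 · 218 · 237 · 64 ≡ 1 (mod 491).
Since the result is 1, base 8 gives no evidence that 491 is composite.

1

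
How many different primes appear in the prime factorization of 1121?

2

1121 = 19 · 59
1121 = 19 · 59, which has 2 distinct prime factors.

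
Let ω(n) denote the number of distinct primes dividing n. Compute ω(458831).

3

458831 = 19^2 · 1271
1271 = 31 · 41
458831 = 19^2 · 31 · 41, which has 3 distinct prime factors.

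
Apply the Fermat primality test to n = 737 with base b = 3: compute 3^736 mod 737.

3^1 ≡ 3 (mod 737)
3^2 ≡ 3^2 = 9 ≡ 9 (mod 737)
3^4 ≡ 9^2 = 81 ≡ 81 (mod 737)
3^8 ≡ 81^2 = 6561 ≡ 665 (mod 737)
3^16 ≡ 665^2 = 442225 ≡ 25 (mod 737)
3^32 ≡ 25^2 = 625 ≡ 625 (mod 737)
3^64 ≡ 625^2 = 390625 ≡ 15 (mod 737)
3^128 ≡ 15^2 = 225 ≡ 225 (mod 737)
3^256 ≡ 225^2 = 50625 ≡ 509 (mod 737)
3^512 ≡ 509^2 = 259081 ≡ 394 (mod 737)
736 = 512 + 128 + 64 + 32 in binary powers of 2.
So 3^736 ≡ 394 · 225 · 15 · 625 ≡ 223 (mod 737).
Since 223 ≠ 1, base 3 is a Fermat witness: 737 is composite.

223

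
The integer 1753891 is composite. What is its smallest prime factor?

29

1753891 is odd.
Digit sum 34, not divisible by 3.
Ends in 1: not divisible by 5.
7: 1753891 = 7·250555 + 6
11: 1753891 = 11·159444 + 7
13: 1753891 = 13·134914 + 9
17: 1753891 = 17·103170 + 1
19: 1753891 = 19·92310 + 1
23: 1753891 = 23·76256 + 3
29: 1753891 = 29·60479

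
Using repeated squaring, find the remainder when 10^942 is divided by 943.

469

10^1 ≡ 10 (mod 943)
10^2 ≡ 10^2 = 100 ≡ 100 (mod 943)
10^4 ≡ 100^2 = 10000 ≡ 570 (mod 943)
10^8 ≡ 570^2 = 324900 ≡ 508 (mod 943)
10^16 ≡ 508^2 = 258064 ≡ 625 (mod 943)
10^32 ≡ 625^2 = 390625 ≡ 223 (mod 943)
10^64 ≡ 223^2 = 49729 ≡ 693 (mod 943)
10^128 ≡ 693^2 = 480249 ≡ 262 (mod 943)
10^256 ≡ 262^2 = 68644 ≡ 748 (mod 943)
10^512 ≡ 748^2 = 559504 ≡ 305 (mod 943)
942 = 512 + 256 + 128 + 32 + 8 + 4 + 2 in binary powers of 2.
So 10^942 ≡ 305 · 748 · 262 · 223 · 508 · 570 · 100 ≡ 469 (mod 943).
Since 469 ≠ 1, base 10 is a Fermat witness: 943 is composite.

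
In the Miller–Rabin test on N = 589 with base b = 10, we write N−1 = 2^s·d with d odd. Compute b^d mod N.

221

589 − 1 = 588 = 2^2 · 147, so d = 147.
10^1 ≡ 10 (mod 589)
10^2 ≡ 10^2 = 100 ≡ 100 (mod 589)
10^4 ≡ 100^2 = 10000 ≡ 576 (mod 589)
10^8 ≡ 576^2 = 331776 ≡ 169 (mod 589)
10^16 ≡ 169^2 = 28561 ≡ 289 (mod 589)
10^32 ≡ 289^2 = 83521 ≡ 472 (mod 589)
10^64 ≡ 472^2 = 222784 ≡ 142 (mod 589)
10^128 ≡ 142^2 = 20164 ≡ 138 (mod 589)
147 = 128 + 16 + 2 + 1 in binary powers of 2.
So 10^147 ≡ 138 · 289 · 100 · 10 ≡ 221 (mod 589).
Squaring chain: 221 → 543; never reaches −1, so base 10 is a Miller–Rabin witness that 589 is composite.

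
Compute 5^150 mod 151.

1

5^1 ≡ 5 (mod 151)
5^2 ≡ 5^2 = 25 ≡ 25 (mod 151)
5^4 ≡ 25^2 = 625 ≡ 21 (mod 151)
5^8 ≡ 21^2 = 441 ≡ 139 (mod 151)
5^16 ≡ 139^2 = 19321 ≡ 144 (mod 151)
5^32 ≡ 144^2 = 20736 ≡ 49 (mod 151)
5^64 ≡ 49^2 = 2401 ≡ 136 (mod 151)
5^128 ≡ 136^2 = 18496 ≡ 74 (mod 151)
150 = 128 + 16 + 4 + 2 in binary powers of 2.
So 5^150 ≡ 74 · 144 · 21 · 25 ≡ 1 (mod 151).
Since the result is 1, base 5 gives no evidence that 151 is composite.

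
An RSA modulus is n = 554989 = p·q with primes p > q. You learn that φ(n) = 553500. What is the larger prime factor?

φ(n) = (p−1)(q−1) = n − (p+q) + 1, so p + q = 554989 − 553500 + 1 = 1490.
p and q are the roots of t² − 1490t + 554989 = 0.
Discriminant: 1490² − 4·554989 = 2220100 − 2219956 = 144; √144 = 12.
q = (1490 − 12)/2 = 739, p = (1490 + 12)/2 = 751.
Check: 739 · 751 = 554989.

751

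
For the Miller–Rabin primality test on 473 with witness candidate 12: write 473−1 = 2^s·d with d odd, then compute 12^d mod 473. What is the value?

331

473 − 1 = 472 = 2^3 · 59, so d = 59.
12^1 ≡ 12 (mod 473)
12^2 ≡ 12^2 = 144 ≡ 144 (mod 473)
12^4 ≡ 144^2 = 20736 ≡ 397 (mod 473)
12^8 ≡ 397^2 = 157609 ≡ 100 (mod 473)
12^16 ≡ 100^2 = 10000 ≡ 67 (mod 473)
12^32 ≡ 67^2 = 4489 ≡ 232 (mod 473)
59 = 32 + 16 + 8 + 2 + 1 in binary powers of 2.
So 12^59 ≡ 232 · 67 · 100 · 144 · 12 ≡ 331 (mod 473).
Squaring chain: 331 → 298 → 353; never reaches −1, so base 12 is a Miller–Rabin witness that 473 is composite.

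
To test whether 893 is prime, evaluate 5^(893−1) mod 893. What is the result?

5^1 ≡ 5 (mod 893)
5^2 ≡ 5^2 = 25 ≡ 25 (mod 893)
5^4 ≡ 25^2 = 625 ≡ 625 (mod 893)
5^8 ≡ 625^2 = 390625 ≡ 384 (mod 893)
5^16 ≡ 384^2 = 147456 ≡ 111 (mod 893)
5^32 ≡ 111^2 = 12321 ≡ 712 (mod 893)
5^64 ≡ 712^2 = 506944 ≡ 613 (mod 893)
5^128 ≡ 613^2 = 375769 ≡ 709 (mod 893)
5^256 ≡ 709^2 = 502681 ≡ 815 (mod 893)
5^512 ≡ 815^2 = 664225 ≡ 726 (mod 893)
892 = 512 + 256 + 64 + 32 + 16 + 8 + 4 in binary powers of 2.
So 5^892 ≡ 726 · 815 · 613 · 712 · 111 · 384 · 625 ≡ 613 (mod 893).
Since 613 ≠ 1, base 5 is a Fermat witness: 893 is composite.

613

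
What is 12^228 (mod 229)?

1

12^1 ≡ 12 (mod 229)
12^2 ≡ 12^2 = 144 ≡ 144 (mod 229)
12^4 ≡ 144^2 = 20736 ≡ 126 (mod 229)
12^8 ≡ 126^2 = 15876 ≡ 75 (mod 229)
12^16 ≡ 75^2 = 5625 ≡ 129 (mod 229)
12^32 ≡ 129^2 = 16641 ≡ 153 (mod 229)
12^64 ≡ 153^2 = 23409 ≡ 51 (mod 229)
12^128 ≡ 51^2 = 2601 ≡ 82 (mod 229)
228 = 128 + 64 + 32 + 4 in binary powers of 2.
So 12^228 ≡ 82 · 51 · 153 · 126 ≡ 1 (mod 229).
Since the result is 1, base 12 gives no evidence that 229 is composite.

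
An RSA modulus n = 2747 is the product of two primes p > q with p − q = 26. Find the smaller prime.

41

Since p = q + 26, we have 2747 = q(q + 26), so q² + 26q − 2747 = 0.
Discriminant: 26² + 4·2747 = 676 + 10988 = 11664; √11664 = 108.
q = (−26 + 108)/2 = 41, and p = q + 26 = 67.
Check: 41 · 67 = 2747.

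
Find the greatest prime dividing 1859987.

1859987 = 17 · 109411
109411 = 23 · 4757
4757 = 67 · 71
71 is prime.
So 1859987 = 17 · 23 · 67 · 71; the largest prime factor is 71.

71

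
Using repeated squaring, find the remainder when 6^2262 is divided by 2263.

2109

6^1 ≡ 6 (mod 2263)
6^2 ≡ 6^2 = 36 ≡ 36 (mod 2263)
6^4 ≡ 36^2 = 1296 ≡ 1296 (mod 2263)
6^8 ≡ 1296^2 = 1679616 ≡ 470 (mod 2263)
6^16 ≡ 470^2 = 220900 ≡ 1389 (mod 2263)
6^32 ≡ 1389^2 = 1929321 ≡ 1245 (mod 2263)
6^64 ≡ 1245^2 = 1550025 ≡ 2133 (mod 2263)
6^128 ≡ 2133^2 = 4549689 ≡ 1059 (mod 2263)
6^256 ≡ 1059^2 = 1121481 ≡ 1296 (mod 2263)
6^512 ≡ 1296^2 = 1679616 ≡ 470 (mod 2263)
6^1024 ≡ 470^2 = 220900 ≡ 1389 (mod 2263)
6^2048 ≡ 1389^2 = 1929321 ≡ 1245 (mod 2263)
2262 = 2048 + 128 + 64 + 16 + 4 + 2 in binary powers of 2.
So 6^2262 ≡ 1245 · 1059 · 2133 · 1389 · 1296 · 36 ≡ 2109 (mod 2263).
Since 2109 ≠ 1, base 6 is a Fermat witness: 2263 is composite.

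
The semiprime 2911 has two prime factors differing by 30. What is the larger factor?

Since p = q + 30, we have 2911 = q(q + 30), so q² + 30q − 2911 = 0.
Discriminant: 30² + 4·2911 = 900 + 11644 = 12544; √12544 = 112.
q = (−30 + 112)/2 = 41, and p = q + 30 = 71.
Check: 41 · 71 = 2911.

71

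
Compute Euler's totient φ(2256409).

2204496

Factor: 2256409 = 109 · 127 · 163.
φ(2256409) = (109−1) · (127−1) · (163−1) = 108 · 126 · 162 = 2204496.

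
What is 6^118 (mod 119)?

8

6^1 ≡ 6 (mod 119)
6^2 ≡ 6^2 = 36 ≡ 36 (mod 119)
6^4 ≡ 36^2 = 1296 ≡ 106 (mod 119)
6^8 ≡ 106^2 = 11236 ≡ 50 (mod 119)
6^16 ≡ 50^2 = 2500 ≡ 1 (mod 119)
6^32 ≡ 1^2 = 1 ≡ 1 (mod 119)
6^64 ≡ 1^2 = 1 ≡ 1 (mod 119)
118 = 64 + 32 + 16 + 4 + 2 in binary powers of 2.
So 6^118 ≡ 1 · 1 · 1 · 106 · 36 ≡ 8 (mod 119).
Since 8 ≠ 1, base 6 is a Fermat witness: 119 is composite.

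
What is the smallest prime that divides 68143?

83

68143 is odd.
Digit sum 22, not divisible by 3.
Ends in 3: not divisible by 5.
7: 68143 = 7·9734 + 5
11: 68143 = 11·6194 + 9
13: 68143 = 13·5241 + 10
17: 68143 = 17·4008 + 7
19: 68143 = 19·3586 + 9
23: 68143 = 23·2962 + 17
29: 68143 = 29·2349 + 22
31: 68143 = 31·2198 + 5
37: 68143 = 37·1841 + 26
41: 68143 = 41·1662 + 1
43: 68143 = 43·1584 + 31
47: 68143 = 47·1449 + 40
53: 68143 = 53·1285 + 38
59: 68143 = 59·1154 + 57
61: 68143 = 61·1117 + 6
67: 68143 = 67·1017 + 4
71: 68143 = 71·959 + 54
73: 68143 = 73·933 + 34
79: 68143 = 79·862 + 45
83: 68143 = 83·821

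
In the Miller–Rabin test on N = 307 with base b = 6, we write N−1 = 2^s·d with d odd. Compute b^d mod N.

1

307 − 1 = 306 = 2^1 · 153, so d = 153.
6^1 ≡ 6 (mod 307)
6^2 ≡ 6^2 = 36 ≡ 36 (mod 307)
6^4 ≡ 36^2 = 1296 ≡ 68 (mod 307)
6^8 ≡ 68^2 = 4624 ≡ 19 (mod 307)
6^16 ≡ 19^2 = 361 ≡ 54 (mod 307)
6^32 ≡ 54^2 = 2916 ≡ 153 (mod 307)
6^64 ≡ 153^2 = 23409 ≡ 77 (mod 307)
6^128 ≡ 77^2 = 5929 ≡ 96 (mod 307)
153 = 128 + 16 + 8 + 1 in binary powers of 2.
So 6^153 ≡ 96 · 54 · 19 · 6 ≡ 1 (mod 307).
Since 6^d ≡ 1 (mod 307), base 6 does not prove 307 composite.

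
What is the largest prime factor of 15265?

15265 = 5 · 3053
3053 = 43 · 71
71 is prime.
So 15265 = 5 · 43 · 71; the largest prime factor is 71.

71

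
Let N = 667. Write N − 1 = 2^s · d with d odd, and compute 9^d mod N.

660

667 − 1 = 666 = 2^1 · 333, so d = 333.
9^1 ≡ 9 (mod 667)
9^2 ≡ 9^2 = 81 ≡ 81 (mod 667)
9^4 ≡ 81^2 = 6561 ≡ 558 (mod 667)
9^8 ≡ 558^2 = 311364 ≡ 542 (mod 667)
9^16 ≡ 542^2 = 293764 ≡ 284 (mod 667)
9^32 ≡ 284^2 = 80656 ≡ 616 (mod 667)
9^64 ≡ 616^2 = 379456 ≡ 600 (mod 667)
9^128 ≡ 600^2 = 360000 ≡ 487 (mod 667)
9^256 ≡ 487^2 = 237169 ≡ 384 (mod 667)
333 = 256 + 64 + 8 + 4 + 1 in binary powers of 2.
So 9^333 ≡ 384 · 600 · 542 · 558 · 9 ≡ 660 (mod 667).
Squaring chain: 660; never reaches −1, so base 9 is a Miller–Rabin witness that 667 is composite.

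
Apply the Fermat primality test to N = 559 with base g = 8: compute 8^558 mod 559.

8^1 ≡ 8 (mod 559)
8^2 ≡ 8^2 = 64 ≡ 64 (mod 559)
8^4 ≡ 64^2 = 4096 ≡ 183 (mod 559)
8^8 ≡ 183^2 = 33489 ≡ 508 (mod 559)
8^16 ≡ 508^2 = 258064 ≡ 365 (mod 559)
8^32 ≡ 365^2 = 133225 ≡ 183 (mod 559)
8^64 ≡ 183^2 = 33489 ≡ 508 (mod 559)
8^128 ≡ 508^2 = 258064 ≡ 365 (mod 559)
8^256 ≡ 365^2 = 133225 ≡ 183 (mod 559)
8^512 ≡ 183^2 = 33489 ≡ 508 (mod 559)
558 = 512 + 32 + 8 + 4 + 2 in binary powers of 2.
So 8^558 ≡ 508 · 183 · 508 · 183 · 64 ≡ 428 (mod 559).
Since 428 ≠ 1, base 8 is a Fermat witness: 559 is composite.

428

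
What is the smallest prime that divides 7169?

67

7169 is odd.
Digit sum 23, not divisible by 3.
Ends in 9: not divisible by 5.
7: 7169 = 7·1024 + 1
11: 7169 = 11·651 + 8
13: 7169 = 13·551 + 6
17: 7169 = 17·421 + 12
19: 7169 = 19·377 + 6
23: 7169 = 23·311 + 16
29: 7169 = 29·247 + 6
31: 7169 = 31·231 + 8
37: 7169 = 37·193 + 28
41: 7169 = 41·174 + 35
43: 7169 = 43·166 + 31
47: 7169 = 47·152 + 25
53: 7169 = 53·135 + 14
59: 7169 = 59·121 + 30
61: 7169 = 61·117 + 32
67: 7169 = 67·107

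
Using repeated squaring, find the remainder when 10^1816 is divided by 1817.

10^1 ≡ 10 (mod 1817)
10^2 ≡ 10^2 = 100 ≡ 100 (mod 1817)
10^4 ≡ 100^2 = 10000 ≡ 915 (mod 1817)
10^8 ≡ 915^2 = 837225 ≡ 1405 (mod 1817)
10^16 ≡ 1405^2 = 1974025 ≡ 763 (mod 1817)
10^32 ≡ 763^2 = 582169 ≡ 729 (mod 1817)
10^64 ≡ 729^2 = 531441 ≡ 877 (mod 1817)
10^128 ≡ 877^2 = 769129 ≡ 538 (mod 1817)
10^256 ≡ 538^2 = 289444 ≡ 541 (mod 1817)
10^512 ≡ 541^2 = 292681 ≡ 144 (mod 1817)
10^1024 ≡ 144^2 = 20736 ≡ 749 (mod 1817)
1816 = 1024 + 512 + 256 + 16 + 8 in binary powers of 2.
So 10^1816 ≡ 749 · 144 · 541 · 763 · 1405 ≡ 1094 (mod 1817).
Since 1094 ≠ 1, base 10 is a Fermat witness: 1817 is composite.

1094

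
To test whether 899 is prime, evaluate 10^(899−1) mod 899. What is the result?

71

10^1 ≡ 10 (mod 899)
10^2 ≡ 10^2 = 100 ≡ 100 (mod 899)
10^4 ≡ 100^2 = 10000 ≡ 111 (mod 899)
10^8 ≡ 111^2 = 12321 ≡ 634 (mod 899)
10^16 ≡ 634^2 = 401956 ≡ 103 (mod 899)
10^32 ≡ 103^2 = 10609 ≡ 720 (mod 899)
10^64 ≡ 720^2 = 518400 ≡ 576 (mod 899)
10^128 ≡ 576^2 = 331776 ≡ 45 (mod 899)
10^256 ≡ 45^2 = 2025 ≡ 227 (mod 899)
10^512 ≡ 227^2 = 51529 ≡ 286 (mod 899)
898 = 512 + 256 + 128 + 2 in binary powers of 2.
So 10^898 ≡ 286 · 227 · 45 · 100 ≡ 71 (mod 899).
Since 71 ≠ 1, base 10 is a Fermat witness: 899 is composite.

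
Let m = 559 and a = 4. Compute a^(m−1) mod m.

4^1 ≡ 4 (mod 559)
4^2 ≡ 4^2 = 16 ≡ 16 (mod 559)
4^4 ≡ 16^2 = 256 ≡ 256 (mod 559)
4^8 ≡ 256^2 = 65536 ≡ 133 (mod 559)
4^16 ≡ 133^2 = 17689 ≡ 360 (mod 559)
4^32 ≡ 360^2 = 129600 ≡ 471 (mod 559)
4^64 ≡ 471^2 = 221841 ≡ 477 (mod 559)
4^128 ≡ 477^2 = 227529 ≡ 16 (mod 559)
4^256 ≡ 16^2 = 256 ≡ 256 (mod 559)
4^512 ≡ 256^2 = 65536 ≡ 133 (mod 559)
558 = 512 + 32 + 8 + 4 + 2 in binary powers of 2.
So 4^558 ≡ 133 · 471 · 133 · 256 · 16 ≡ 508 (mod 559).
Since 508 ≠ 1, base 4 is a Fermat witness: 559 is composite.

508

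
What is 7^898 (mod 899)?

484

7^1 ≡ 7 (mod 899)
7^2 ≡ 7^2 = 49 ≡ 49 (mod 899)
7^4 ≡ 49^2 = 2401 ≡ 603 (mod 899)
7^8 ≡ 603^2 = 363609 ≡ 413 (mod 899)
7^16 ≡ 413^2 = 170569 ≡ 658 (mod 899)
7^32 ≡ 658^2 = 432964 ≡ 545 (mod 899)
7^64 ≡ 545^2 = 297025 ≡ 355 (mod 899)
7^128 ≡ 355^2 = 126025 ≡ 165 (mod 899)
7^256 ≡ 165^2 = 27225 ≡ 255 (mod 899)
7^512 ≡ 255^2 = 65025 ≡ 297 (mod 899)
898 = 512 + 256 + 128 + 2 in binary powers of 2.
So 7^898 ≡ 297 · 255 · 165 · 49 ≡ 484 (mod 899).
Since 484 ≠ 1, base 7 is a Fermat witness: 899 is composite.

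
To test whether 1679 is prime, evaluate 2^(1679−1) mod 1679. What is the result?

892

2^1 ≡ 2 (mod 1679)
2^2 ≡ 2^2 = 4 ≡ 4 (mod 1679)
2^4 ≡ 4^2 = 16 ≡ 16 (mod 1679)
2^8 ≡ 16^2 = 256 ≡ 256 (mod 1679)
2^16 ≡ 256^2 = 65536 ≡ 55 (mod 1679)
2^32 ≡ 55^2 = 3025 ≡ 1346 (mod 1679)
2^64 ≡ 1346^2 = 1811716 ≡ 75 (mod 1679)
2^128 ≡ 75^2 = 5625 ≡ 588 (mod 1679)
2^256 ≡ 588^2 = 345744 ≡ 1549 (mod 1679)
2^512 ≡ 1549^2 = 2399401 ≡ 110 (mod 1679)
2^1024 ≡ 110^2 = 12100 ≡ 347 (mod 1679)
1678 = 1024 + 512 + 128 + 8 + 4 + 2 in binary powers of 2.
So 2^1678 ≡ 347 · 110 · 588 · 256 · 16 · 4 ≡ 892 (mod 1679).
Since 892 ≠ 1, base 2 is a Fermat witness: 1679 is composite.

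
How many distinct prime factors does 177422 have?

5

177422 = 2 · 88711
88711 = 7 · 12673
12673 = 19 · 667
667 = 23 · 29
177422 = 2 · 7 · 19 · 23 · 29, which has 5 distinct prime factors.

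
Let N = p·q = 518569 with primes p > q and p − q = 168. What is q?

Since p = q + 168, we have 518569 = q(q + 168), so q² + 168q − 518569 = 0.
Discriminant: 168² + 4·518569 = 28224 + 2074276 = 2102500; √2102500 = 1450.
q = (−168 + 1450)/2 = 641, and p = q + 168 = 809.
Check: 641 · 809 = 518569.

641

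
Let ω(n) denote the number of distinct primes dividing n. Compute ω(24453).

24453 = 3^2 · 2717
2717 = 11 · 247
247 = 13 · 19
24453 = 3^2 · 11 · 13 · 19, which has 4 distinct prime factors.

4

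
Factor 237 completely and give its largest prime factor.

79

237 = 3 · 79
79 is prime.
So 237 = 3 · 79; the largest prime factor is 79.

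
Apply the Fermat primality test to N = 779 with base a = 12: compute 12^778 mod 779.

12^1 ≡ 12 (mod 779)
12^2 ≡ 12^2 = 144 ≡ 144 (mod 779)
12^4 ≡ 144^2 = 20736 ≡ 482 (mod 779)
12^8 ≡ 482^2 = 232324 ≡ 182 (mod 779)
12^16 ≡ 182^2 = 33124 ≡ 406 (mod 779)
12^32 ≡ 406^2 = 164836 ≡ 467 (mod 779)
12^64 ≡ 467^2 = 218089 ≡ 748 (mod 779)
12^128 ≡ 748^2 = 559504 ≡ 182 (mod 779)
12^256 ≡ 182^2 = 33124 ≡ 406 (mod 779)
12^512 ≡ 406^2 = 164836 ≡ 467 (mod 779)
778 = 512 + 256 + 8 + 2 in binary powers of 2.
So 12^778 ≡ 467 · 406 · 182 · 144 ≡ 121 (mod 779).
Since 121 ≠ 1, base 12 is a Fermat witness: 779 is composite.

121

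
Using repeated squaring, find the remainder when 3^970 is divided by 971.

1

3^1 ≡ 3 (mod 971)
3^2 ≡ 3^2 = 9 ≡ 9 (mod 971)
3^4 ≡ 9^2 = 81 ≡ 81 (mod 971)
3^8 ≡ 81^2 = 6561 ≡ 735 (mod 971)
3^16 ≡ 735^2 = 540225 ≡ 349 (mod 971)
3^32 ≡ 349^2 = 121801 ≡ 426 (mod 971)
3^64 ≡ 426^2 = 181476 ≡ 870 (mod 971)
3^128 ≡ 870^2 = 756900 ≡ 491 (mod 971)
3^256 ≡ 491^2 = 241081 ≡ 273 (mod 971)
3^512 ≡ 273^2 = 74529 ≡ 733 (mod 971)
970 = 512 + 256 + 128 + 64 + 8 + 2 in binary powers of 2.
So 3^970 ≡ 733 · 273 · 491 · 870 · 735 · 9 ≡ 1 (mod 971).
Since the result is 1, base 3 gives no evidence that 971 is composite.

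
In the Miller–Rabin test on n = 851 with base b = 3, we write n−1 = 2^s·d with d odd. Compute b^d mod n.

324

851 − 1 = 850 = 2^1 · 425, so d = 425.
3^1 ≡ 3 (mod 851)
3^2 ≡ 3^2 = 9 ≡ 9 (mod 851)
3^4 ≡ 9^2 = 81 ≡ 81 (mod 851)
3^8 ≡ 81^2 = 6561 ≡ 604 (mod 851)
3^16 ≡ 604^2 = 364816 ≡ 588 (mod 851)
3^32 ≡ 588^2 = 345744 ≡ 238 (mod 851)
3^64 ≡ 238^2 = 56644 ≡ 478 (mod 851)
3^128 ≡ 478^2 = 228484 ≡ 416 (mod 851)
3^256 ≡ 416^2 = 173056 ≡ 303 (mod 851)
425 = 256 + 128 + 32 + 8 + 1 in binary powers of 2.
So 3^425 ≡ 303 · 416 · 238 · 604 · 3 ≡ 324 (mod 851).
Squaring chain: 324; never reaches −1, so base 3 is a Miller–Rabin witness that 851 is composite.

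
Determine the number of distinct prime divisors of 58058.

58058 = 2 · 29029
29029 = 7 · 4147
4147 = 11 · 377
377 = 13 · 29
58058 = 2 · 7 · 11 · 13 · 29, which has 5 distinct prime factors.

5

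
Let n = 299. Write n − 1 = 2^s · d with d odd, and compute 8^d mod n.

151

299 − 1 = 298 = 2^1 · 149, so d = 149.
8^1 ≡ 8 (mod 299)
8^2 ≡ 8^2 = 64 ≡ 64 (mod 299)
8^4 ≡ 64^2 = 4096 ≡ 209 (mod 299)
8^8 ≡ 209^2 = 43681 ≡ 27 (mod 299)
8^16 ≡ 27^2 = 729 ≡ 131 (mod 299)
8^32 ≡ 131^2 = 17161 ≡ 118 (mod 299)
8^64 ≡ 118^2 = 13924 ≡ 170 (mod 299)
8^128 ≡ 170^2 = 28900 ≡ 196 (mod 299)
149 = 128 + 16 + 4 + 1 in binary powers of 2.
So 8^149 ≡ 196 · 131 · 209 · 8 ≡ 151 (mod 299).
Squaring chain: 151; never reaches −1, so base 8 is a Miller–Rabin witness that 299 is composite.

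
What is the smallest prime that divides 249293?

249293 is odd.
Digit sum 29, not divisible by 3.
Ends in 3: not divisible by 5.
7: 249293 = 7·35613 + 2
11: 249293 = 11·22663

11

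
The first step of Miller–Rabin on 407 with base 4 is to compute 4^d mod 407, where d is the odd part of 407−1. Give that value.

284

407 − 1 = 406 = 2^1 · 203, so d = 203.
4^1 ≡ 4 (mod 407)
4^2 ≡ 4^2 = 16 ≡ 16 (mod 407)
4^4 ≡ 16^2 = 256 ≡ 256 (mod 407)
4^8 ≡ 256^2 = 65536 ≡ 9 (mod 407)
4^16 ≡ 9^2 = 81 ≡ 81 (mod 407)
4^32 ≡ 81^2 = 6561 ≡ 49 (mod 407)
4^64 ≡ 49^2 = 2401 ≡ 366 (mod 407)
4^128 ≡ 366^2 = 133956 ≡ 53 (mod 407)
203 = 128 + 64 + 8 + 2 + 1 in binary powers of 2.
So 4^203 ≡ 53 · 366 · 9 · 16 · 4 ≡ 284 (mod 407).
Squaring chain: 284; never reaches −1, so base 4 is a Miller–Rabin witness that 407 is composite.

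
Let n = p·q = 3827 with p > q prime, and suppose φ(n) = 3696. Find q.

43

φ(n) = (p−1)(q−1) = n − (p+q) + 1, so p + q = 3827 − 3696 + 1 = 132.
p and q are the roots of t² − 132t + 3827 = 0.
Discriminant: 132² − 4·3827 = 17424 − 15308 = 2116; √2116 = 46.
q = (132 − 46)/2 = 43, p = (132 + 46)/2 = 89.
Check: 43 · 89 = 3827.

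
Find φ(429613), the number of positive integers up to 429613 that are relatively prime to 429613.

411264

Factor: 429613 = 43 · 97 · 103.
φ(429613) = (43−1) · (97−1) · (103−1) = 42 · 96 · 102 = 411264.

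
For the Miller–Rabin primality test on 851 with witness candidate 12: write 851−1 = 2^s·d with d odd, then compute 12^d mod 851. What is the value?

292

851 − 1 = 850 = 2^1 · 425, so d = 425.
12^1 ≡ 12 (mod 851)
12^2 ≡ 12^2 = 144 ≡ 144 (mod 851)
12^4 ≡ 144^2 = 20736 ≡ 312 (mod 851)
12^8 ≡ 312^2 = 97344 ≡ 330 (mod 851)
12^16 ≡ 330^2 = 108900 ≡ 823 (mod 851)
12^32 ≡ 823^2 = 677329 ≡ 784 (mod 851)
12^64 ≡ 784^2 = 614656 ≡ 234 (mod 851)
12^128 ≡ 234^2 = 54756 ≡ 292 (mod 851)
12^256 ≡ 292^2 = 85264 ≡ 164 (mod 851)
425 = 256 + 128 + 32 + 8 + 1 in binary powers of 2.
So 12^425 ≡ 164 · 292 · 784 · 330 · 12 ≡ 292 (mod 851).
Squaring chain: 292; never reaches −1, so base 12 is a Miller–Rabin witness that 851 is composite.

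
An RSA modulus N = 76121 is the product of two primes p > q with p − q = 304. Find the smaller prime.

Since p = q + 304, we have 76121 = q(q + 304), so q² + 304q − 76121 = 0.
Discriminant: 304² + 4·76121 = 92416 + 304484 = 396900; √396900 = 630.
q = (−304 + 630)/2 = 163, and p = q + 304 = 467.
Check: 163 · 467 = 76121.

163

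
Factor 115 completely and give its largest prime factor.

23

115 = 5 · 23
23 is prime.
So 115 = 5 · 23; the largest prime factor is 23.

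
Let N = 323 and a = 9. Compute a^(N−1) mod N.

251

9^1 ≡ 9 (mod 323)
9^2 ≡ 9^2 = 81 ≡ 81 (mod 323)
9^4 ≡ 81^2 = 6561 ≡ 101 (mod 323)
9^8 ≡ 101^2 = 10201 ≡ 188 (mod 323)
9^16 ≡ 188^2 = 35344 ≡ 137 (mod 323)
9^32 ≡ 137^2 = 18769 ≡ 35 (mod 323)
9^64 ≡ 35^2 = 1225 ≡ 256 (mod 323)
9^128 ≡ 256^2 = 65536 ≡ 290 (mod 323)
9^256 ≡ 290^2 = 84100 ≡ 120 (mod 323)
322 = 256 + 64 + 2 in binary powers of 2.
So 9^322 ≡ 120 · 256 · 81 ≡ 251 (mod 323).
Since 251 ≠ 1, base 9 is a Fermat witness: 323 is composite.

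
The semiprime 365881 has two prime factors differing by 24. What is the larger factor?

617

Since p = q + 24, we have 365881 = q(q + 24), so q² + 24q − 365881 = 0.
Discriminant: 24² + 4·365881 = 576 + 1463524 = 1464100; √1464100 = 1210.
q = (−24 + 1210)/2 = 593, and p = q + 24 = 617.
Check: 593 · 617 = 365881.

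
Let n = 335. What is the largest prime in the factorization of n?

335 = 5 · 67
67 is prime.
So 335 = 5 · 67; the largest prime factor is 67.

67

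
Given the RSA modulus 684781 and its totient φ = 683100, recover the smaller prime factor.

φ(n) = (p−1)(q−1) = n − (p+q) + 1, so p + q = 684781 − 683100 + 1 = 1682.
p and q are the roots of t² − 1682t + 684781 = 0.
Discriminant: 1682² − 4·684781 = 2829124 − 2739124 = 90000; √90000 = 300.
q = (1682 − 300)/2 = 691, p = (1682 + 300)/2 = 991.
Check: 691 · 991 = 684781.

691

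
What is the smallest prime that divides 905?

5

905 is odd.
Digit sum 14, not divisible by 3.
Ends in 5: divisible by 5.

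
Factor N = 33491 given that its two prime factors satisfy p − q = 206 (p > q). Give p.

Since p = q + 206, we have 33491 = q(q + 206), so q² + 206q − 33491 = 0.
Discriminant: 206² + 4·33491 = 42436 + 133964 = 176400; √176400 = 420.
q = (−206 + 420)/2 = 107, and p = q + 206 = 313.
Check: 107 · 313 = 33491.

313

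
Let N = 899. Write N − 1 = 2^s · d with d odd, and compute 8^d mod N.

66

899 − 1 = 898 = 2^1 · 449, so d = 449.
8^1 ≡ 8 (mod 899)
8^2 ≡ 8^2 = 64 ≡ 64 (mod 899)
8^4 ≡ 64^2 = 4096 ≡ 500 (mod 899)
8^8 ≡ 500^2 = 250000 ≡ 78 (mod 899)
8^16 ≡ 78^2 = 6084 ≡ 690 (mod 899)
8^32 ≡ 690^2 = 476100 ≡ 529 (mod 899)
8^64 ≡ 529^2 = 279841 ≡ 252 (mod 899)
8^128 ≡ 252^2 = 63504 ≡ 574 (mod 899)
8^256 ≡ 574^2 = 329476 ≡ 442 (mod 899)
449 = 256 + 128 + 64 + 1 in binary powers of 2.
So 8^449 ≡ 442 · 574 · 252 · 8 ≡ 66 (mod 899).
Squaring chain: 66; never reaches −1, so base 8 is a Miller–Rabin witness that 899 is composite.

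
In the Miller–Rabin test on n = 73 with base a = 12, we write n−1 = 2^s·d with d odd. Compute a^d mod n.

73 − 1 = 72 = 2^3 · 9, so d = 9.
12^1 ≡ 12 (mod 73)
12^2 ≡ 12^2 = 144 ≡ 71 (mod 73)
12^4 ≡ 71^2 = 5041 ≡ 4 (mod 73)
12^8 ≡ 4^2 = 16 ≡ 16 (mod 73)
9 = 8 + 1 in binary powers of 2.
So 12^9 ≡ 16 · 12 ≡ 46 (mod 73).
Squaring chain: 46 → 72 → 1; reaches −1, so base 12 does not prove 73 composite.

46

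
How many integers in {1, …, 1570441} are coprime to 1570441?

Factor: 1570441 = 79 · 103 · 193.
φ(1570441) = (79−1) · (103−1) · (193−1) = 78 · 102 · 192 = 1527552.

1527552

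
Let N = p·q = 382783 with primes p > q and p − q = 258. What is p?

Since p = q + 258, we have 382783 = q(q + 258), so q² + 258q − 382783 = 0.
Discriminant: 258² + 4·382783 = 66564 + 1531132 = 1597696; √1597696 = 1264.
q = (−258 + 1264)/2 = 503, and p = q + 258 = 761.
Check: 503 · 761 = 382783.

761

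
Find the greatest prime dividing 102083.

89

102083 = 31 · 3293
3293 = 37 · 89
89 is prime.
So 102083 = 31 · 37 · 89; the largest prime factor is 89.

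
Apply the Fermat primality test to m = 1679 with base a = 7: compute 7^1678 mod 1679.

441

7^1 ≡ 7 (mod 1679)
7^2 ≡ 7^2 = 49 ≡ 49 (mod 1679)
7^4 ≡ 49^2 = 2401 ≡ 722 (mod 1679)
7^8 ≡ 722^2 = 521284 ≡ 794 (mod 1679)
7^16 ≡ 794^2 = 630436 ≡ 811 (mod 1679)
7^32 ≡ 811^2 = 657721 ≡ 1232 (mod 1679)
7^64 ≡ 1232^2 = 1517824 ≡ 8 (mod 1679)
7^128 ≡ 8^2 = 64 ≡ 64 (mod 1679)
7^256 ≡ 64^2 = 4096 ≡ 738 (mod 1679)
7^512 ≡ 738^2 = 544644 ≡ 648 (mod 1679)
7^1024 ≡ 648^2 = 419904 ≡ 154 (mod 1679)
1678 = 1024 + 512 + 128 + 8 + 4 + 2 in binary powers of 2.
So 7^1678 ≡ 154 · 648 · 64 · 794 · 722 · 49 ≡ 441 (mod 1679).
Since 441 ≠ 1, base 7 is a Fermat witness: 1679 is composite.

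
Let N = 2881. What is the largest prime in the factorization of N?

2881 = 43 · 67
67 is prime.
So 2881 = 43 · 67; the largest prime factor is 67.

67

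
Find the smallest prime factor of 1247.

29

1247 is odd.
Digit sum 14, not divisible by 3.
Ends in 7: not divisible by 5.
7: 1247 = 7·178 + 1
11: 1247 = 11·113 + 4
13: 1247 = 13·95 + 12
17: 1247 = 17·73 + 6
19: 1247 = 19·65 + 12
23: 1247 = 23·54 + 5
29: 1247 = 29·43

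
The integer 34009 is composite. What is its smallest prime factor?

34009 is odd.
Digit sum 16, not divisible by 3.
Ends in 9: not divisible by 5.
7: 34009 = 7·4858 + 3
11: 34009 = 11·3091 + 8
13: 34009 = 13·2616 + 1
17: 34009 = 17·2000 + 9
19: 34009 = 19·1789 + 18
23: 34009 = 23·1478 + 15
29: 34009 = 29·1172 + 21
31: 34009 = 31·1097 + 2
37: 34009 = 37·919 + 6
41: 34009 = 41·829 + 20
43: 34009 = 43·790 + 39
47: 34009 = 47·723 + 28
53: 34009 = 53·641 + 36
59: 34009 = 59·576 + 25
61: 34009 = 61·557 + 32
67: 34009 = 67·507 + 40
71: 34009 = 71·479

71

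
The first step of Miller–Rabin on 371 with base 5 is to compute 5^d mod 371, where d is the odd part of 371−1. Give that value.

371 − 1 = 370 = 2^1 · 185, so d = 185.
5^1 ≡ 5 (mod 371)
5^2 ≡ 5^2 = 25 ≡ 25 (mod 371)
5^4 ≡ 25^2 = 625 ≡ 254 (mod 371)
5^8 ≡ 254^2 = 64516 ≡ 333 (mod 371)
5^16 ≡ 333^2 = 110889 ≡ 331 (mod 371)
5^32 ≡ 331^2 = 109561 ≡ 116 (mod 371)
5^64 ≡ 116^2 = 13456 ≡ 100 (mod 371)
5^128 ≡ 100^2 = 10000 ≡ 354 (mod 371)
185 = 128 + 32 + 16 + 8 + 1 in binary powers of 2.
So 5^185 ≡ 354 · 116 · 331 · 333 · 5 ≡ 87 (mod 371).
Squaring chain: 87; never reaches −1, so base 5 is a Miller–Rabin witness that 371 is composite.

87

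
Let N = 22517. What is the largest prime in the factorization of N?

89

22517 = 11 · 2047
2047 = 23 · 89
89 is prime.
So 22517 = 11 · 23 · 89; the largest prime factor is 89.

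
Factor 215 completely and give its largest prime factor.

215 = 5 · 43
43 is prime.
So 215 = 5 · 43; the largest prime factor is 43.

43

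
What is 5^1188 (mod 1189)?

5^1 ≡ 5 (mod 1189)
5^2 ≡ 5^2 = 25 ≡ 25 (mod 1189)
5^4 ≡ 25^2 = 625 ≡ 625 (mod 1189)
5^8 ≡ 625^2 = 390625 ≡ 633 (mod 1189)
5^16 ≡ 633^2 = 400689 ≡ 1185 (mod 1189)
5^32 ≡ 1185^2 = 1404225 ≡ 16 (mod 1189)
5^64 ≡ 16^2 = 256 ≡ 256 (mod 1189)
5^128 ≡ 256^2 = 65536 ≡ 141 (mod 1189)
5^256 ≡ 141^2 = 19881 ≡ 857 (mod 1189)
5^512 ≡ 857^2 = 734449 ≡ 836 (mod 1189)
5^1024 ≡ 836^2 = 698896 ≡ 953 (mod 1189)
1188 = 1024 + 128 + 32 + 4 in binary powers of 2.
So 5^1188 ≡ 953 · 141 · 16 · 625 ≡ 674 (mod 1189).
Since 674 ≠ 1, base 5 is a Fermat witness: 1189 is composite.

674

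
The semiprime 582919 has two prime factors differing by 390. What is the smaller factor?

Since p = q + 390, we have 582919 = q(q + 390), so q² + 390q − 582919 = 0.
Discriminant: 390² + 4·582919 = 152100 + 2331676 = 2483776; √2483776 = 1576.
q = (−390 + 1576)/2 = 593, and p = q + 390 = 983.
Check: 593 · 983 = 582919.

593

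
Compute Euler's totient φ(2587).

2376

Factor: 2587 = 13 · 199.
φ(2587) = (13−1) · (199−1) = 12 · 198 = 2376.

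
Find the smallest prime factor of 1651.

13

1651 is odd.
Digit sum 13, not divisible by 3.
Ends in 1: not divisible by 5.
7: 1651 = 7·235 + 6
11: 1651 = 11·150 + 1
13: 1651 = 13·127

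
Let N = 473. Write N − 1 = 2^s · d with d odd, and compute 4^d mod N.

473 − 1 = 472 = 2^3 · 59, so d = 59.
4^1 ≡ 4 (mod 473)
4^2 ≡ 4^2 = 16 ≡ 16 (mod 473)
4^4 ≡ 16^2 = 256 ≡ 256 (mod 473)
4^8 ≡ 256^2 = 65536 ≡ 262 (mod 473)
4^16 ≡ 262^2 = 68644 ≡ 59 (mod 473)
4^32 ≡ 59^2 = 3481 ≡ 170 (mod 473)
59 = 32 + 16 + 8 + 2 + 1 in binary powers of 2.
So 4^59 ≡ 170 · 59 · 262 · 16 · 4 ≡ 322 (mod 473).
Squaring chain: 322 → 97 → 422; never reaches −1, so base 4 is a Miller–Rabin witness that 473 is composite.

322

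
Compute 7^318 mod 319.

7^1 ≡ 7 (mod 319)
7^2 ≡ 7^2 = 49 ≡ 49 (mod 319)
7^4 ≡ 49^2 = 2401 ≡ 168 (mod 319)
7^8 ≡ 168^2 = 28224 ≡ 152 (mod 319)
7^16 ≡ 152^2 = 23104 ≡ 136 (mod 319)
7^32 ≡ 136^2 = 18496 ≡ 313 (mod 319)
7^64 ≡ 313^2 = 97969 ≡ 36 (mod 319)
7^128 ≡ 36^2 = 1296 ≡ 20 (mod 319)
7^256 ≡ 20^2 = 400 ≡ 81 (mod 319)
318 = 256 + 32 + 16 + 8 + 4 + 2 in binary powers of 2.
So 7^318 ≡ 81 · 313 · 136 · 152 · 168 · 49 ≡ 53 (mod 319).
Since 53 ≠ 1, base 7 is a Fermat witness: 319 is composite.

53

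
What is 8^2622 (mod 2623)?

8^1 ≡ 8 (mod 2623)
8^2 ≡ 8^2 = 64 ≡ 64 (mod 2623)
8^4 ≡ 64^2 = 4096 ≡ 1473 (mod 2623)
8^8 ≡ 1473^2 = 2169729 ≡ 508 (mod 2623)
8^16 ≡ 508^2 = 258064 ≡ 1010 (mod 2623)
8^32 ≡ 1010^2 = 1020100 ≡ 2376 (mod 2623)
8^64 ≡ 2376^2 = 5645376 ≡ 680 (mod 2623)
8^128 ≡ 680^2 = 462400 ≡ 752 (mod 2623)
8^256 ≡ 752^2 = 565504 ≡ 1559 (mod 2623)
8^512 ≡ 1559^2 = 2430481 ≡ 1583 (mod 2623)
8^1024 ≡ 1583^2 = 2505889 ≡ 924 (mod 2623)
8^2048 ≡ 924^2 = 853776 ≡ 1301 (mod 2623)
2622 = 2048 + 512 + 32 + 16 + 8 + 4 + 2 in binary powers of 2.
So 8^2622 ≡ 1301 · 1583 · 2376 · 1010 · 508 · 1473 · 64 ≡ 613 (mod 2623).
Since 613 ≠ 1, base 8 is a Fermat witness: 2623 is composite.

613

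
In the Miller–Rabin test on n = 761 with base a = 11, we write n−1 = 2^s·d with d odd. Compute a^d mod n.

62

761 − 1 = 760 = 2^3 · 95, so d = 95.
11^1 ≡ 11 (mod 761)
11^2 ≡ 11^2 = 121 ≡ 121 (mod 761)
11^4 ≡ 121^2 = 14641 ≡ 182 (mod 761)
11^8 ≡ 182^2 = 33124 ≡ 401 (mod 761)
11^16 ≡ 401^2 = 160801 ≡ 230 (mod 761)
11^32 ≡ 230^2 = 52900 ≡ 391 (mod 761)
11^64 ≡ 391^2 = 152881 ≡ 681 (mod 761)
95 = 64 + 16 + 8 + 4 + 2 + 1 in binary powers of 2.
So 11^95 ≡ 681 · 230 · 401 · 182 · 121 · 11 ≡ 62 (mod 761).
Squaring chain: 62 → 39 → 760; reaches −1, so base 11 does not prove 761 composite.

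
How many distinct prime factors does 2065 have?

2065 = 5 · 413
413 = 7 · 59
2065 = 5 · 7 · 59, which has 3 distinct prime factors.

3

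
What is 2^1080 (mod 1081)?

2^1 ≡ 2 (mod 1081)
2^2 ≡ 2^2 = 4 ≡ 4 (mod 1081)
2^4 ≡ 4^2 = 16 ≡ 16 (mod 1081)
2^8 ≡ 16^2 = 256 ≡ 256 (mod 1081)
2^16 ≡ 256^2 = 65536 ≡ 676 (mod 1081)
2^32 ≡ 676^2 = 456976 ≡ 794 (mod 1081)
2^64 ≡ 794^2 = 630436 ≡ 213 (mod 1081)
2^128 ≡ 213^2 = 45369 ≡ 1048 (mod 1081)
2^256 ≡ 1048^2 = 1098304 ≡ 8 (mod 1081)
2^512 ≡ 8^2 = 64 ≡ 64 (mod 1081)
2^1024 ≡ 64^2 = 4096 ≡ 853 (mod 1081)
1080 = 1024 + 32 + 16 + 8 in binary powers of 2.
So 2^1080 ≡ 853 · 794 · 676 · 256 ≡ 165 (mod 1081).
Since 165 ≠ 1, base 2 is a Fermat witness: 1081 is composite.

165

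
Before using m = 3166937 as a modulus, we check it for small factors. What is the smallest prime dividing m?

61

3166937 is odd.
Digit sum 35, not divisible by 3.
Ends in 7: not divisible by 5.
7: 3166937 = 7·452419 + 4
11: 3166937 = 11·287903 + 4
13: 3166937 = 13·243610 + 7
17: 3166937 = 17·186290 + 7
19: 3166937 = 19·166680 + 17
23: 3166937 = 23·137692 + 21
29: 3166937 = 29·109204 + 21
31: 3166937 = 31·102159 + 8
37: 3166937 = 37·85592 + 33
41: 3166937 = 41·77242 + 15
43: 3166937 = 43·73649 + 30
47: 3166937 = 47·67381 + 30
53: 3166937 = 53·59753 + 28
59: 3166937 = 59·53676 + 53
61: 3166937 = 61·51917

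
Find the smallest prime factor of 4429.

4429 is odd.
Digit sum 19, not divisible by 3.
Ends in 9: not divisible by 5.
7: 4429 = 7·632 + 5
11: 4429 = 11·402 + 7
13: 4429 = 13·340 + 9
17: 4429 = 17·260 + 9
19: 4429 = 19·233 + 2
23: 4429 = 23·192 + 13
29: 4429 = 29·152 + 21
31: 4429 = 31·142 + 27
37: 4429 = 37·119 + 26
41: 4429 = 41·108 + 1
43: 4429 = 43·103

43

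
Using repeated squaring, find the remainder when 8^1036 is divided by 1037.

339

8^1 ≡ 8 (mod 1037)
8^2 ≡ 8^2 = 64 ≡ 64 (mod 1037)
8^4 ≡ 64^2 = 4096 ≡ 985 (mod 1037)
8^8 ≡ 985^2 = 970225 ≡ 630 (mod 1037)
8^16 ≡ 630^2 = 396900 ≡ 766 (mod 1037)
8^32 ≡ 766^2 = 586756 ≡ 851 (mod 1037)
8^64 ≡ 851^2 = 724201 ≡ 375 (mod 1037)
8^128 ≡ 375^2 = 140625 ≡ 630 (mod 1037)
8^256 ≡ 630^2 = 396900 ≡ 766 (mod 1037)
8^512 ≡ 766^2 = 586756 ≡ 851 (mod 1037)
8^1024 ≡ 851^2 = 724201 ≡ 375 (mod 1037)
1036 = 1024 + 8 + 4 in binary powers of 2.
So 8^1036 ≡ 375 · 630 · 985 ≡ 339 (mod 1037).
Since 339 ≠ 1, base 8 is a Fermat witness: 1037 is composite.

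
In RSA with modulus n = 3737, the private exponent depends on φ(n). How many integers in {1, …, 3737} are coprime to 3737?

Factor: 3737 = 37 · 101.
φ(3737) = (37−1) · (101−1) = 36 · 100 = 3600.

3600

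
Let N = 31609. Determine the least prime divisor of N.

31609 is odd.
Digit sum 19, not divisible by 3.
Ends in 9: not divisible by 5.
7: 31609 = 7·4515 + 4
11: 31609 = 11·2873 + 6
13: 31609 = 13·2431 + 6
17: 31609 = 17·1859 + 6
19: 31609 = 19·1663 + 12
23: 31609 = 23·1374 + 7
29: 31609 = 29·1089 + 28
31: 31609 = 31·1019 + 20
37: 31609 = 37·854 + 11
41: 31609 = 41·770 + 39
43: 31609 = 43·735 + 4
47: 31609 = 47·672 + 25
53: 31609 = 53·596 + 21
59: 31609 = 59·535 + 44
61: 31609 = 61·518 + 11
67: 31609 = 67·471 + 52
71: 31609 = 71·445 + 14
73: 31609 = 73·433

73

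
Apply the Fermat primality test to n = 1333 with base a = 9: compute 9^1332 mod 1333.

250

9^1 ≡ 9 (mod 1333)
9^2 ≡ 9^2 = 81 ≡ 81 (mod 1333)
9^4 ≡ 81^2 = 6561 ≡ 1229 (mod 1333)
9^8 ≡ 1229^2 = 1510441 ≡ 152 (mod 1333)
9^16 ≡ 152^2 = 23104 ≡ 443 (mod 1333)
9^32 ≡ 443^2 = 196249 ≡ 298 (mod 1333)
9^64 ≡ 298^2 = 88804 ≡ 826 (mod 1333)
9^128 ≡ 826^2 = 682276 ≡ 1113 (mod 1333)
9^256 ≡ 1113^2 = 1238769 ≡ 412 (mod 1333)
9^512 ≡ 412^2 = 169744 ≡ 453 (mod 1333)
9^1024 ≡ 453^2 = 205209 ≡ 1260 (mod 1333)
1332 = 1024 + 256 + 32 + 16 + 4 in binary powers of 2.
So 9^1332 ≡ 1260 · 412 · 298 · 443 · 1229 ≡ 250 (mod 1333).
Since 250 ≠ 1, base 9 is a Fermat witness: 1333 is composite.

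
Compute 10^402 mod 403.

66

10^1 ≡ 10 (mod 403)
10^2 ≡ 10^2 = 100 ≡ 100 (mod 403)
10^4 ≡ 100^2 = 10000 ≡ 328 (mod 403)
10^8 ≡ 328^2 = 107584 ≡ 386 (mod 403)
10^16 ≡ 386^2 = 148996 ≡ 289 (mod 403)
10^32 ≡ 289^2 = 83521 ≡ 100 (mod 403)
10^64 ≡ 100^2 = 10000 ≡ 328 (mod 403)
10^128 ≡ 328^2 = 107584 ≡ 386 (mod 403)
10^256 ≡ 386^2 = 148996 ≡ 289 (mod 403)
402 = 256 + 128 + 16 + 2 in binary powers of 2.
So 10^402 ≡ 289 · 386 · 289 · 100 ≡ 66 (mod 403).
Since 66 ≠ 1, base 10 is a Fermat witness: 403 is composite.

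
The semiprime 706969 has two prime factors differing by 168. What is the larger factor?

Since p = q + 168, we have 706969 = q(q + 168), so q² + 168q − 706969 = 0.
Discriminant: 168² + 4·706969 = 28224 + 2827876 = 2856100; √2856100 = 1690.
q = (−168 + 1690)/2 = 761, and p = q + 168 = 929.
Check: 761 · 929 = 706969.

929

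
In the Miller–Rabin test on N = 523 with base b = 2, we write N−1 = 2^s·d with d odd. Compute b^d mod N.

522

523 − 1 = 522 = 2^1 · 261, so d = 261.
2^1 ≡ 2 (mod 523)
2^2 ≡ 2^2 = 4 ≡ 4 (mod 523)
2^4 ≡ 4^2 = 16 ≡ 16 (mod 523)
2^8 ≡ 16^2 = 256 ≡ 256 (mod 523)
2^16 ≡ 256^2 = 65536 ≡ 161 (mod 523)
2^32 ≡ 161^2 = 25921 ≡ 294 (mod 523)
2^64 ≡ 294^2 = 86436 ≡ 141 (mod 523)
2^128 ≡ 141^2 = 19881 ≡ 7 (mod 523)
2^256 ≡ 7^2 = 49 ≡ 49 (mod 523)
261 = 256 + 4 + 1 in binary powers of 2.
So 2^261 ≡ 49 · 16 · 2 ≡ 522 (mod 523).
Since 2^d ≡ 522 (mod 523), base 2 does not prove 523 composite.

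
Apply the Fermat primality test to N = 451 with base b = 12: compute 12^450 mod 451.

12^1 ≡ 12 (mod 451)
12^2 ≡ 12^2 = 144 ≡ 144 (mod 451)
12^4 ≡ 144^2 = 20736 ≡ 441 (mod 451)
12^8 ≡ 441^2 = 194481 ≡ 100 (mod 451)
12^16 ≡ 100^2 = 10000 ≡ 78 (mod 451)
12^32 ≡ 78^2 = 6084 ≡ 221 (mod 451)
12^64 ≡ 221^2 = 48841 ≡ 133 (mod 451)
12^128 ≡ 133^2 = 17689 ≡ 100 (mod 451)
12^256 ≡ 100^2 = 10000 ≡ 78 (mod 451)
450 = 256 + 128 + 64 + 2 in binary powers of 2.
So 12^450 ≡ 78 · 100 · 133 · 144 ≡ 419 (mod 451).
Since 419 ≠ 1, base 12 is a Fermat witness: 451 is composite.

419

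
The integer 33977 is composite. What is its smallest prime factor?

33977 is odd.
Digit sum 29, not divisible by 3.
Ends in 7: not divisible by 5.
7: 33977 = 7·4853 + 6
11: 33977 = 11·3088 + 9
13: 33977 = 13·2613 + 8
17: 33977 = 17·1998 + 11
19: 33977 = 19·1788 + 5
23: 33977 = 23·1477 + 6
29: 33977 = 29·1171 + 18
31: 33977 = 31·1096 + 1
37: 33977 = 37·918 + 11
41: 33977 = 41·828 + 29
43: 33977 = 43·790 + 7
47: 33977 = 47·722 + 43
53: 33977 = 53·641 + 4
59: 33977 = 59·575 + 52
61: 33977 = 61·557

61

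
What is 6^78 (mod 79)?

6^1 ≡ 6 (mod 79)
6^2 ≡ 6^2 = 36 ≡ 36 (mod 79)
6^4 ≡ 36^2 = 1296 ≡ 32 (mod 79)
6^8 ≡ 32^2 = 1024 ≡ 76 (mod 79)
6^16 ≡ 76^2 = 5776 ≡ 9 (mod 79)
6^32 ≡ 9^2 = 81 ≡ 2 (mod 79)
6^64 ≡ 2^2 = 4 ≡ 4 (mod 79)
78 = 64 + 8 + 4 + 2 in binary powers of 2.
So 6^78 ≡ 4 · 76 · 32 · 36 ≡ 1 (mod 79).
Since the result is 1, base 6 gives no evidence that 79 is composite.

1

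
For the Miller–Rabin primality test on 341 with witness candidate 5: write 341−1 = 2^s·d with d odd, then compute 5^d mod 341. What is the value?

67

341 − 1 = 340 = 2^2 · 85, so d = 85.
5^1 ≡ 5 (mod 341)
5^2 ≡ 5^2 = 25 ≡ 25 (mod 341)
5^4 ≡ 25^2 = 625 ≡ 284 (mod 341)
5^8 ≡ 284^2 = 80656 ≡ 180 (mod 341)
5^16 ≡ 180^2 = 32400 ≡ 5 (mod 341)
5^32 ≡ 5^2 = 25 ≡ 25 (mod 341)
5^64 ≡ 25^2 = 625 ≡ 284 (mod 341)
85 = 64 + 16 + 4 + 1 in binary powers of 2.
So 5^85 ≡ 284 · 5 · 284 · 5 ≡ 67 (mod 341).
Squaring chain: 67 → 56; never reaches −1, so base 5 is a Miller–Rabin witness that 341 is composite.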